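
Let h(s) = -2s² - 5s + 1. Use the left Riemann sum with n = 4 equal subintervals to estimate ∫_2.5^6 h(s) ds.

-171.6640625

Δs = (6 − 2.5)/4 = 0.875.
Left endpoints: 2.5, 3.375, 4.25, 5.125.
h(2.5) = -24, h(3.375) = -38.65625, h(4.25) = -56.375, h(5.125) = -77.15625.
Sum = Δs · [h(2.5) + h(3.375) + h(4.25) + h(5.125)].
Sum = -171.6640625.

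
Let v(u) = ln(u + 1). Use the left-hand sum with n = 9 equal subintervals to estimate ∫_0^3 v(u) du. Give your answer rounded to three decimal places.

2.307

Δu = (3 − 0)/9 = 1/3.
Left endpoints: 0, 1/3, 2/3, 1, 4/3, 5/3, 2, 7/3, 8/3.
v(0) ≈ 0.000, v(1/3) ≈ 0.288, v(2/3) ≈ 0.511, v(1) ≈ 0.693, v(4/3) ≈ 0.847, v(5/3) ≈ 0.981, v(2) ≈ 1.099, v(7/3) ≈ 1.204, v(8/3) ≈ 1.299.
Sum = Δu · [v(0) + v(1/3) + v(2/3) + ...].
Sum ≈ 2.307.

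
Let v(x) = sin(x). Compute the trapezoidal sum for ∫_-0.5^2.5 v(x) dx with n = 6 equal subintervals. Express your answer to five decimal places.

1.64361

Δx = (2.5 − (-0.5))/6 = 0.5.
v(-0.5) ≈ -0.47943, v(0) ≈ 0.00000, v(0.5) ≈ 0.47943, v(1) ≈ 0.84147, v(1.5) ≈ 0.99749, v(2) ≈ 0.90930, v(2.5) ≈ 0.59847.
T_6 = (Δx/2)·[v(x_0) + 2v(x_1) + ... + 2v(x_{5}) + v(x_6)].
Sum ≈ 1.64361.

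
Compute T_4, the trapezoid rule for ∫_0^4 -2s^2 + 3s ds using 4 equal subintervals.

-20

Δs = (4 − 0)/4 = 1.
f(0) = 0, f(1) = 1, f(2) = -2, f(3) = -9, f(4) = -20.
T_4 = (Δs/2)·[f(s_0) + 2f(s_1) + 2f(s_2) + 2f(s_3) + f(s_4)].
Sum = -20.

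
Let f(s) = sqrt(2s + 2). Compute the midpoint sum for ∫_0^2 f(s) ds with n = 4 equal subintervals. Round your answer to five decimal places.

Δs = (2 − 0)/4 = 0.5.
Midpoints: 0.25, 0.75, 1.25, 1.75.
f(0.25) ≈ 1.58114, f(0.75) ≈ 1.87083, f(1.25) ≈ 2.12132, f(1.75) ≈ 2.34521.
Sum = Δs · [f(0.25) + f(0.75) + f(1.25) + f(1.75)].
Sum ≈ 3.95925.

3.95925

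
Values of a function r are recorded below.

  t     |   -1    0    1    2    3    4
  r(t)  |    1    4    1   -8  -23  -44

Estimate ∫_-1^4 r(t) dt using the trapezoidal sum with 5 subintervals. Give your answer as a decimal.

Δt = 1.
T_5 = (1/2)·[1 + 2·4 + 2·1 + 2·(-8) + 2·(-23) + (-44)] = -47.5.

-47.5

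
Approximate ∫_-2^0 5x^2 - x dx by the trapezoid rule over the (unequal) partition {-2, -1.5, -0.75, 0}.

Subinterval widths: 0.5, 0.75, 0.75.
f(-2) = 22, f(-1.5) = 12.75, f(-0.75) = 3.5625, f(0) = 0.
On each subinterval the trapezoid contributes (Δx_i/2)·[f(x_{i-1}) + f(x_i)].
Sum = 16.140625.

16.140625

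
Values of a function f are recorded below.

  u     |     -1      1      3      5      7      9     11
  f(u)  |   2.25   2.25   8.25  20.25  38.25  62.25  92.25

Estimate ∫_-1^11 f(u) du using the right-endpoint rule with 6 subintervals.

Δu = 2.
Sum = 2·[2.25 + 8.25 + 20.25 + 38.25 + 62.25 + 92.25] = 447.

447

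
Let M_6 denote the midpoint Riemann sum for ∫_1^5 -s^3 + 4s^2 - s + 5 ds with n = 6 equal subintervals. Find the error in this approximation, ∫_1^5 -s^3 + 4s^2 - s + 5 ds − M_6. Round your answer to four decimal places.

-0.7407

Exact integral: ∫_1^5 f(s) ds ≈ 17.333333.
M_6 ≈ 18.074074.
Error ≈ 17.333333 − 18.074074 ≈ -0.7407.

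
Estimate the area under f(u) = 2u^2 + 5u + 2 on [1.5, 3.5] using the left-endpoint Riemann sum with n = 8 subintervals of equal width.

51.625

Δu = (3.5 − 1.5)/8 = 0.25.
Left endpoints: 1.5, 1.75, 2, 2.25, 2.5, 2.75, 3, 3.25.
f(1.5) = 14, f(1.75) = 16.875, f(2) = 20, f(2.25) = 23.375, f(2.5) = 27, f(2.75) = 30.875, f(3) = 35, f(3.25) = 39.375.
Sum = Δu · [f(1.5) + f(1.75) + f(2) + ...].
Sum = 51.625.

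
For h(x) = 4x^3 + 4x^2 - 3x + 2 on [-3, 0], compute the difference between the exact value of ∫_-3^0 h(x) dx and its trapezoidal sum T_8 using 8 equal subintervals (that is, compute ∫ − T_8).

0.984375

Exact integral: ∫_-3^0 h(x) dx = -25.5.
T_8 = -26.484375.
Error = -25.5 − (-26.484375) = 0.984375.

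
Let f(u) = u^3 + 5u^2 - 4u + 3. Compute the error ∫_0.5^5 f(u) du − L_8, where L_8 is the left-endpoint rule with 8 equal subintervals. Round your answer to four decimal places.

61.7190

Exact integral: ∫_0.5^5 f(u) du = 328.359375.
L_8 ≈ 266.640381.
Error ≈ 328.359375 − 266.640381 ≈ 61.7190.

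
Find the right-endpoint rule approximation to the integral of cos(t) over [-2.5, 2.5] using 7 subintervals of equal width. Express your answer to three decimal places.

1.146

Δt = (2.5 − (-2.5))/7 = 5/7.
Right endpoints: -25/14, -15/14, -5/14, 5/14, 15/14, 25/14, 2.5.
f(-25/14) ≈ -0.213, f(-15/14) ≈ 0.479, f(-5/14) ≈ 0.937, f(5/14) ≈ 0.937, f(15/14) ≈ 0.479, f(25/14) ≈ -0.213, f(2.5) ≈ -0.801.
Sum = Δt · [f(-25/14) + f(-15/14) + f(-5/14) + ...].
Sum ≈ 1.146.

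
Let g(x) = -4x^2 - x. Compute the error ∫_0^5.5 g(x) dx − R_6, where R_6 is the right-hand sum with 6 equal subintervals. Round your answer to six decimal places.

Exact integral: ∫_0^5.5 g(x) dx ≈ -236.95833333.
R_6 ≈ -298.01851852.
Error ≈ -236.95833333 − (-298.01851852) ≈ 61.060185.

61.060185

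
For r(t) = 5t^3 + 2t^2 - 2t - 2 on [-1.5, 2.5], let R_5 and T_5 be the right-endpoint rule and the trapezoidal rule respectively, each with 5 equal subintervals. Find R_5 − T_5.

R_5 = 85.22.
T_5 = 47.22.
R_5 − T_5 = 38.

38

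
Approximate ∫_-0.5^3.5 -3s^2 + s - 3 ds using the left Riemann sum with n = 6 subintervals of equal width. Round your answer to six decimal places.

-39.222222

Δs = (3.5 − (-0.5))/6 = 2/3.
Left endpoints: -0.5, 1/6, 5/6, 1.5, 13/6, 17/6.
f(-0.5) = -4.25, f(1/6) = -35/12, f(5/6) = -4.25, f(1.5) = -8.25, f(13/6) = -179/12, f(17/6) = -24.25.
Sum = Δs · [f(-0.5) + f(1/6) + f(5/6) + ...].
Sum ≈ -39.222222.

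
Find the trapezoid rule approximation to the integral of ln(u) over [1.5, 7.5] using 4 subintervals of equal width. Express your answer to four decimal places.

8.4069

Δu = (7.5 − 1.5)/4 = 1.5.
f(1.5) ≈ 0.4055, f(3) ≈ 1.0986, f(4.5) ≈ 1.5041, f(6) ≈ 1.7918, f(7.5) ≈ 2.0149.
T_4 = (Δu/2)·[f(u_0) + 2f(u_1) + 2f(u_2) + 2f(u_3) + f(u_4)].
Sum ≈ 8.4069.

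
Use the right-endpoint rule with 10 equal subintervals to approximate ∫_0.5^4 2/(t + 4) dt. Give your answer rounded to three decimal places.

Δt = (4 − 0.5)/10 = 0.35.
Right endpoints: 0.85, 1.2, 1.55, 1.9, 2.25, 2.6, 2.95, 3.3, 3.65, 4.
f(0.85) = 40/97, f(1.2) = 5/13, f(1.55) = 40/111, f(1.9) = 20/59, f(2.25) = 0.32, f(2.6) = 10/33, f(2.95) = 40/139, f(3.3) = 20/73, f(3.65) = 40/153, f(4) = 0.25.
Sum = Δt · [f(0.85) + f(1.2) + f(1.55) + ...].
Sum ≈ 1.117.

1.117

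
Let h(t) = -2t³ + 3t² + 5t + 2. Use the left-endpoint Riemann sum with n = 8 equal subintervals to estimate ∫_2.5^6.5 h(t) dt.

-422.5

Δt = (6.5 − 2.5)/8 = 0.5.
Left endpoints: 2.5, 3, 3.5, 4, 4.5, 5, 5.5, 6.
h(2.5) = 2, h(3) = -10, h(3.5) = -29.5, h(4) = -58, h(4.5) = -97, h(5) = -148, h(5.5) = -212.5, h(6) = -292.
Sum = Δt · [h(2.5) + h(3) + h(3.5) + ...].
Sum = -422.5.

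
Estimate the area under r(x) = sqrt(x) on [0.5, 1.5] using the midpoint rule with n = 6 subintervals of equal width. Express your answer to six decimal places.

Δx = (1.5 − 0.5)/6 = 1/6.
Midpoints: 7/12, 0.75, 11/12, 13/12, 1.25, 17/12.
r(7/12) ≈ 0.763763, r(0.75) ≈ 0.866025, r(11/12) ≈ 0.957427, r(13/12) ≈ 1.040833, r(1.25) ≈ 1.118034, r(17/12) ≈ 1.190238.
Sum = Δx · [r(7/12) + r(0.75) + r(11/12) + ...].
Sum ≈ 0.989387.

0.989387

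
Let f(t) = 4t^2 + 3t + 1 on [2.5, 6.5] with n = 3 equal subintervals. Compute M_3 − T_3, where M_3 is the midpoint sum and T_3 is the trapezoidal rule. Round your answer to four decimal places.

-7.1111

M_3 ≈ 400.962963.
T_3 ≈ 408.074074.
M_3 − T_3 ≈ -7.1111.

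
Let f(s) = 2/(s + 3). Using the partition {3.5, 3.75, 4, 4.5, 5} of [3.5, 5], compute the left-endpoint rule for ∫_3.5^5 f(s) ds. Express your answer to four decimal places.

Subinterval widths: 0.25, 0.25, 0.5, 0.5.
Left endpoints: 3.5, 3.75, 4, 4.5.
f(3.5) = 4/13, f(3.75) = 8/27, f(4) = 2/7, f(4.5) = 4/15.
Sum = Σ Δs_i · f(s_i).
Sum ≈ 0.4272.

0.4272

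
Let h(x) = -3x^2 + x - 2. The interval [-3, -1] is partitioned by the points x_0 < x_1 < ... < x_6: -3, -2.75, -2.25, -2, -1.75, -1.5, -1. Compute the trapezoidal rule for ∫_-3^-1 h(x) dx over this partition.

Subinterval widths: 0.25, 0.5, 0.25, 0.25, 0.25, 0.5.
h(-3) = -32, h(-2.75) = -27.4375, h(-2.25) = -19.4375, h(-2) = -16, h(-1.75) = -12.9375, h(-1.5) = -10.25, h(-1) = -6.
On each subinterval the trapezoid contributes (Δx_i/2)·[h(x_{i-1}) + h(x_i)].
Sum = -34.15625.

-34.15625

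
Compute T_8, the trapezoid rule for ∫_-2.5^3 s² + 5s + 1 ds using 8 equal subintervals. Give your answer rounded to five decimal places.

27.01660

Δs = (3 − (-2.5))/8 = 0.6875.
f(-2.5) = -5.25, f(-1.8125) = -4.77734375, f(-1.125) = -3.359375, f(-0.4375) = -0.99609375, f(0.25) = 2.3125, f(0.9375) = 6.56640625, f(1.625) = 11.765625, f(2.3125) = 17.91015625, f(3) = 25.
T_8 = (Δs/2)·[f(s_0) + 2f(s_1) + ... + 2f(s_{7}) + f(s_8)].
Sum ≈ 27.01660.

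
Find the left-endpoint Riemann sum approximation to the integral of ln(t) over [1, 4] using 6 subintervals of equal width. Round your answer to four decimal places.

2.1831

Δt = (4 − 1)/6 = 0.5.
Left endpoints: 1, 1.5, 2, 2.5, 3, 3.5.
f(1) ≈ 0.0000, f(1.5) ≈ 0.4055, f(2) ≈ 0.6931, f(2.5) ≈ 0.9163, f(3) ≈ 1.0986, f(3.5) ≈ 1.2528.
Sum = Δt · [f(1) + f(1.5) + f(2) + ...].
Sum ≈ 2.1831.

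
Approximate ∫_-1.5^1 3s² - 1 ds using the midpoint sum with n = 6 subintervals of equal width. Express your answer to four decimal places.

1.7665

Δs = (1 − (-1.5))/6 = 5/12.
Midpoints: -31/24, -0.875, -11/24, -1/24, 0.375, 19/24.
f(-31/24) = 769/192, f(-0.875) = 1.296875, f(-11/24) = -71/192, f(-1/24) = -191/192, f(0.375) = -0.578125, f(19/24) = 169/192.
Sum = Δs · [f(-31/24) + f(-0.875) + f(-11/24) + ...].
Sum ≈ 1.7665.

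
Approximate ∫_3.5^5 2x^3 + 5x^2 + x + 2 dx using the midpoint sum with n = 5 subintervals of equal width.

383.375625

Δx = (5 − 3.5)/5 = 0.3.
Midpoints: 3.65, 3.95, 4.25, 4.55, 4.85.
f(3.65) = 169.51675, f(3.95) = 207.22225, f(4.25) = 250.09375, f(4.55) = 298.45525, f(4.85) = 352.63075.
Sum = Δx · [f(3.65) + f(3.95) + f(4.25) + f(4.55) + f(4.85)].
Sum = 383.375625.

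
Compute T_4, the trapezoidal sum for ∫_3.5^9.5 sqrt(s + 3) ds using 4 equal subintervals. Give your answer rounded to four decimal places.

18.4047

Δs = (9.5 − 3.5)/4 = 1.5.
f(3.5) ≈ 2.5495, f(5) ≈ 2.8284, f(6.5) ≈ 3.0822, f(8) ≈ 3.3166, f(9.5) ≈ 3.5355.
T_4 = (Δs/2)·[f(s_0) + 2f(s_1) + 2f(s_2) + 2f(s_3) + f(s_4)].
Sum ≈ 18.4047.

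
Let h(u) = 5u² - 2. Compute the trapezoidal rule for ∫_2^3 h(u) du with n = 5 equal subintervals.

Δu = (3 − 2)/5 = 0.2.
h(2) = 18, h(2.2) = 22.2, h(2.4) = 26.8, h(2.6) = 31.8, h(2.8) = 37.2, h(3) = 43.
T_5 = (Δu/2)·[h(u_0) + 2h(u_1) + ... + 2h(u_{4}) + h(u_5)].
Sum = 29.7.

29.7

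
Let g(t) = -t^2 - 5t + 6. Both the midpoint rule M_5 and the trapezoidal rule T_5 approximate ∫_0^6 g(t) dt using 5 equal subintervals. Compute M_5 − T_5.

M_5 = -125.28.
T_5 = -127.44.
M_5 − T_5 = 2.16.

2.16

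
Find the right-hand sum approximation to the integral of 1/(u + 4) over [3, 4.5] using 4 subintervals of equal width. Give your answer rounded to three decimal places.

Δu = (4.5 − 3)/4 = 0.375.
Right endpoints: 3.375, 3.75, 4.125, 4.5.
f(3.375) = 8/59, f(3.75) = 4/31, f(4.125) = 8/65, f(4.5) = 2/17.
Sum = Δu · [f(3.375) + f(3.75) + f(4.125) + f(4.5)].
Sum ≈ 0.190.

0.190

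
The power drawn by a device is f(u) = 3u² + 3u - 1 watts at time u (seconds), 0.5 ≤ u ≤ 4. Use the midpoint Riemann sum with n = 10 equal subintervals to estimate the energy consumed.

Δu = (4 − 0.5)/10 = 0.35.
Midpoints: 0.675, 1.025, 1.375, 1.725, 2.075, 2.425, 2.775, 3.125, 3.475, 3.825.
f(0.675) = 2.391875, f(1.025) = 5.226875, f(1.375) = 8.796875, f(1.725) = 13.101875, f(2.075) = 18.141875, f(2.425) = 23.916875, f(2.775) = 30.426875, f(3.125) = 37.671875, f(3.475) = 45.651875, f(3.825) = 54.366875.
Sum = Δu · [f(0.675) + f(1.025) + f(1.375) + ...].
Sum = 83.8928125.

83.8928125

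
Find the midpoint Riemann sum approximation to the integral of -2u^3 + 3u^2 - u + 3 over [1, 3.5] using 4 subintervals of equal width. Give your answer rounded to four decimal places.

-29.9268

Δu = (3.5 − 1)/4 = 0.625.
Midpoints: 1.3125, 1.9375, 2.5625, 3.1875.
f(1.3125) = 4779/2048, f(1.9375) = -4551/2048, f(2.5625) = -27681/2048, f(3.1875) = -70611/2048.
Sum = Δu · [f(1.3125) + f(1.9375) + f(2.5625) + f(3.1875)].
Sum ≈ -29.9268.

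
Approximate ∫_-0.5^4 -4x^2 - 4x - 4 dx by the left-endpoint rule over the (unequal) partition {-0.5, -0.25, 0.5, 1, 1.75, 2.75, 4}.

-95.5

Subinterval widths: 0.25, 0.75, 0.5, 0.75, 1, 1.25.
Left endpoints: -0.5, -0.25, 0.5, 1, 1.75, 2.75.
f(-0.5) = -3, f(-0.25) = -3.25, f(0.5) = -7, f(1) = -12, f(1.75) = -23.25, f(2.75) = -45.25.
Sum = Σ Δx_i · f(x_i).
Sum = -95.5.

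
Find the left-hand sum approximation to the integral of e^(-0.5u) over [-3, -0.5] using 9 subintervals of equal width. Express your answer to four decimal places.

6.8497

Δu = (-0.5 − (-3))/9 = 5/18.
Left endpoints: -3, -49/18, -22/9, -13/6, -17/9, -29/18, -4/3, -19/18, -7/9.
f(-3) ≈ 4.4817, f(-49/18) ≈ 3.9005, f(-22/9) ≈ 3.3947, f(-13/6) ≈ 2.9545, f(-17/9) ≈ 2.5714, f(-29/18) ≈ 2.2379, f(-4/3) ≈ 1.9477, f(-19/18) ≈ 1.6952, f(-7/9) ≈ 1.4753.
Sum = Δu · [f(-3) + f(-49/18) + f(-22/9) + ...].
Sum ≈ 6.8497.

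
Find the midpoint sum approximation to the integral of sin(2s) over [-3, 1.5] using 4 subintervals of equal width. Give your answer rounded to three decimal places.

Δs = (1.5 − (-3))/4 = 1.125.
Midpoints: -2.4375, -1.3125, -0.1875, 0.9375.
f(-2.4375) ≈ 0.987, f(-1.3125) ≈ -0.494, f(-0.1875) ≈ -0.366, f(0.9375) ≈ 0.954.
Sum = Δs · [f(-2.4375) + f(-1.3125) + f(-0.1875) + f(0.9375)].
Sum ≈ 1.216.

1.216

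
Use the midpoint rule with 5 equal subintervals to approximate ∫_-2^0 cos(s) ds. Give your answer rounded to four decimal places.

Δs = (0 − (-2))/5 = 0.4.
Midpoints: -1.8, -1.4, -1, -0.6, -0.2.
f(-1.8) ≈ -0.2272, f(-1.4) ≈ 0.1700, f(-1) ≈ 0.5403, f(-0.6) ≈ 0.8253, f(-0.2) ≈ 0.9801.
Sum = Δs · [f(-1.8) + f(-1.4) + f(-1) + f(-0.6) + f(-0.2)].
Sum ≈ 0.9154.

0.9154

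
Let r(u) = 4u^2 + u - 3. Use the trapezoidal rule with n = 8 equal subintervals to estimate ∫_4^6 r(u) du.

206.75

Δu = (6 − 4)/8 = 0.25.
r(4) = 65, r(4.25) = 73.5, r(4.5) = 82.5, r(4.75) = 92, r(5) = 102, r(5.25) = 112.5, r(5.5) = 123.5, r(5.75) = 135, r(6) = 147.
T_8 = (Δu/2)·[r(u_0) + 2r(u_1) + ... + 2r(u_{7}) + r(u_8)].
Sum = 206.75.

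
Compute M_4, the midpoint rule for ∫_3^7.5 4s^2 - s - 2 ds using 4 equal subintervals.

Δs = (7.5 − 3)/4 = 1.125.
Midpoints: 3.5625, 4.6875, 5.8125, 6.9375.
f(3.5625) = 45.203125, f(4.6875) = 81.203125, f(5.8125) = 127.328125, f(6.9375) = 183.578125.
Sum = Δs · [f(3.5625) + f(4.6875) + f(5.8125) + f(6.9375)].
Sum = 491.9765625.

491.9765625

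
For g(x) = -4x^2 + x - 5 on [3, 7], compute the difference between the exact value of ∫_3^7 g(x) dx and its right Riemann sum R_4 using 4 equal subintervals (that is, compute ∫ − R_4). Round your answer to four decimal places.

80.6667

Exact integral: ∫_3^7 g(x) dx ≈ -421.333333.
R_4 = -502.
Error ≈ -421.333333 − (-502) ≈ 80.6667.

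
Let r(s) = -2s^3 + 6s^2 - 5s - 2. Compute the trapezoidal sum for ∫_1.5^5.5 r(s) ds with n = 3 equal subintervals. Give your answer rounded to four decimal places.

-224.7778

Δs = (5.5 − 1.5)/3 = 4/3.
r(1.5) = -2.75, r(17/6) = -1457/108, r(25/6) = -6841/108, r(5.5) = -180.75.
T_3 = (Δs/2)·[r(s_0) + 2r(s_1) + 2r(s_2) + r(s_3)].
Sum ≈ -224.7778.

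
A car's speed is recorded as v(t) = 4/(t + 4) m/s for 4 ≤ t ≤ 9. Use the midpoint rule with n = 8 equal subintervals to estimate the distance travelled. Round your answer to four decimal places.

Δt = (9 − 4)/8 = 0.625.
Midpoints: 4.3125, 4.9375, 5.5625, 6.1875, 6.8125, 7.4375, 8.0625, 8.6875.
v(4.3125) = 64/133, v(4.9375) = 64/143, v(5.5625) = 64/153, v(6.1875) = 64/163, v(6.8125) = 64/173, v(7.4375) = 64/183, v(8.0625) = 64/193, v(8.6875) = 64/203.
Sum = Δt · [v(4.3125) + v(4.9375) + v(5.5625) + ...].
Sum ≈ 1.9414.

1.9414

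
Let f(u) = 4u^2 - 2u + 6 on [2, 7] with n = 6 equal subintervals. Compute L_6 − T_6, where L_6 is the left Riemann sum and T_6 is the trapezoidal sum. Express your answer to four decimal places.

-70.8333

L_6 ≈ 363.148148.
T_6 ≈ 433.981481.
L_6 − T_6 ≈ -70.8333.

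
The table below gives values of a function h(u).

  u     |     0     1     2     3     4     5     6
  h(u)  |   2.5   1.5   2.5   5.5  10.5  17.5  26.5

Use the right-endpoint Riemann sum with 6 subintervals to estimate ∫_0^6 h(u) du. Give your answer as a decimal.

Δu = 1.
Sum = 1·[1.5 + 2.5 + 5.5 + 10.5 + 17.5 + 26.5] = 64.

64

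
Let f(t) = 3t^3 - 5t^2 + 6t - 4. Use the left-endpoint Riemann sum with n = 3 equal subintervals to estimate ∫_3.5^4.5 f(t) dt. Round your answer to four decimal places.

116.6991

Δt = (4.5 − 3.5)/3 = 1/3.
Left endpoints: 3.5, 23/6, 25/6.
f(3.5) = 84.375, f(23/6) = 8245/72, f(25/6) = 3629/24.
Sum = Δt · [f(3.5) + f(23/6) + f(25/6)].
Sum ≈ 116.6991.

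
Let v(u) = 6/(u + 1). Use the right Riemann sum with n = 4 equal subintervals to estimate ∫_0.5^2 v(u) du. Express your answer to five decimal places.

Δu = (2 − 0.5)/4 = 0.375.
Right endpoints: 0.875, 1.25, 1.625, 2.
v(0.875) = 3.2, v(1.25) = 8/3, v(1.625) = 16/7, v(2) = 2.
Sum = Δu · [v(0.875) + v(1.25) + v(1.625) + v(2)].
Sum ≈ 3.80714.

3.80714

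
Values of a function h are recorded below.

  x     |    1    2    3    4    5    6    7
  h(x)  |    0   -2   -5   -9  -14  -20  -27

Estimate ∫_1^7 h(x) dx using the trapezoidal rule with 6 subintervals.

Δx = 1.
T_6 = (1/2)·[0 + 2·(-2) + 2·(-5) + 2·(-9) + 2·(-14) + 2·(-20) + (-27)] = -63.5.

-63.5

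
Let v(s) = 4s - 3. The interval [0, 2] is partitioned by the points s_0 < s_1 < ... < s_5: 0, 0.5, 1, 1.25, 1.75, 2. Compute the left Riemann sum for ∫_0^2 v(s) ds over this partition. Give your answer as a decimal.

0.25

Subinterval widths: 0.5, 0.5, 0.25, 0.5, 0.25.
Left endpoints: 0, 0.5, 1, 1.25, 1.75.
v(0) = -3, v(0.5) = -1, v(1) = 1, v(1.25) = 2, v(1.75) = 4.
Sum = Σ Δs_i · v(s_i).
Sum = 0.25.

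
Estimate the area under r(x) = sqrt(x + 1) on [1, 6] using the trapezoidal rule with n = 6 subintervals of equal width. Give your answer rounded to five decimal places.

10.45174

Δx = (6 − 1)/6 = 5/6.
r(1) ≈ 1.41421, r(11/6) ≈ 1.68325, r(8/3) ≈ 1.91485, r(3.5) ≈ 2.12132, r(13/3) ≈ 2.30940, r(31/6) ≈ 2.48328, r(6) ≈ 2.64575.
T_6 = (Δx/2)·[r(x_0) + 2r(x_1) + ... + 2r(x_{5}) + r(x_6)].
Sum ≈ 10.45174.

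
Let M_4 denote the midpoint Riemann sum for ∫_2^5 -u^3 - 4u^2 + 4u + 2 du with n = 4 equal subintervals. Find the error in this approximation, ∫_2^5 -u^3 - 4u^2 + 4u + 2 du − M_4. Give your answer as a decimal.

Exact integral: ∫_2^5 f(u) du = -260.25.
M_4 = -258.2109375.
Error = -260.25 − (-258.2109375) = -2.0390625.

-2.0390625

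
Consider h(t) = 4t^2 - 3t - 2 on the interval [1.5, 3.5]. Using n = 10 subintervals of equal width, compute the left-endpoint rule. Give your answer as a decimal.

30.32

Δt = (3.5 − 1.5)/10 = 0.2.
Left endpoints: 1.5, 1.7, 1.9, 2.1, 2.3, 2.5, 2.7, 2.9, 3.1, 3.3.
h(1.5) = 2.5, h(1.7) = 4.46, h(1.9) = 6.74, h(2.1) = 9.34, h(2.3) = 12.26, h(2.5) = 15.5, h(2.7) = 19.06, h(2.9) = 22.94, h(3.1) = 27.14, h(3.3) = 31.66.
Sum = Δt · [h(1.5) + h(1.7) + h(1.9) + ...].
Sum = 30.32.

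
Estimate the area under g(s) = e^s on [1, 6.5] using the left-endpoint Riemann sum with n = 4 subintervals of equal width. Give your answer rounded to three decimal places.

Δs = (6.5 − 1)/4 = 1.375.
Left endpoints: 1, 2.375, 3.75, 5.125.
g(1) ≈ 2.718, g(2.375) ≈ 10.751, g(3.75) ≈ 42.521, g(5.125) ≈ 168.174.
Sum = Δs · [g(1) + g(2.375) + g(3.75) + g(5.125)].
Sum ≈ 308.226.

308.226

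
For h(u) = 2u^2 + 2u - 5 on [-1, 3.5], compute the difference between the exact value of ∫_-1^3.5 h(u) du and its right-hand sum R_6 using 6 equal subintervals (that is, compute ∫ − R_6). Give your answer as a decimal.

Exact integral: ∫_-1^3.5 h(u) du = 18.
R_6 = 30.65625.
Error = 18 − 30.65625 = -12.65625.

-12.65625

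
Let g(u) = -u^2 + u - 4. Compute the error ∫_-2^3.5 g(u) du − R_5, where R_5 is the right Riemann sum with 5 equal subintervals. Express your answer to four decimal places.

Exact integral: ∫_-2^3.5 g(u) du ≈ -34.833333.
R_5 = -37.455.
Error ≈ -34.833333 − (-37.455) ≈ 2.6217.

2.6217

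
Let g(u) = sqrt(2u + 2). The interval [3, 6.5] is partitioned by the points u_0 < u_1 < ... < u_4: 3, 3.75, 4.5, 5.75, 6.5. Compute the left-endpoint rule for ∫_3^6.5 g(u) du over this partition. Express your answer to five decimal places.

11.33443

Subinterval widths: 0.75, 0.75, 1.25, 0.75.
Left endpoints: 3, 3.75, 4.5, 5.75.
g(3) ≈ 2.82843, g(3.75) ≈ 3.08221, g(4.5) ≈ 3.31662, g(5.75) ≈ 3.67423.
Sum = Σ Δu_i · g(u_i).
Sum ≈ 11.33443.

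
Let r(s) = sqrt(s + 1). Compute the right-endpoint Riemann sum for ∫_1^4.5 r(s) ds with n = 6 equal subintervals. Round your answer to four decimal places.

6.9810

Δs = (4.5 − 1)/6 = 7/12.
Right endpoints: 19/12, 13/6, 2.75, 10/3, 47/12, 4.5.
r(19/12) ≈ 1.6073, r(13/6) ≈ 1.7795, r(2.75) ≈ 1.9365, r(10/3) ≈ 2.0817, r(47/12) ≈ 2.2174, r(4.5) ≈ 2.3452.
Sum = Δs · [r(19/12) + r(13/6) + r(2.75) + ...].
Sum ≈ 6.9810.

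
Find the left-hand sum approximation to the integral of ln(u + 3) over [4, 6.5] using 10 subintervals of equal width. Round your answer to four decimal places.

5.2275

Δu = (6.5 − 4)/10 = 0.25.
Left endpoints: 4, 4.25, 4.5, 4.75, 5, 5.25, 5.5, 5.75, 6, 6.25.
f(4) ≈ 1.9459, f(4.25) ≈ 1.9810, f(4.5) ≈ 2.0149, f(4.75) ≈ 2.0477, f(5) ≈ 2.0794, f(5.25) ≈ 2.1102, f(5.5) ≈ 2.1401, f(5.75) ≈ 2.1691, f(6) ≈ 2.1972, f(6.25) ≈ 2.2246.
Sum = Δu · [f(4) + f(4.25) + f(4.5) + ...].
Sum ≈ 5.2275.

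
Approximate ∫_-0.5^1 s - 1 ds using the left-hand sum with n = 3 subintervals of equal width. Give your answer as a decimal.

-1.5

Δs = (1 − (-0.5))/3 = 0.5.
Left endpoints: -0.5, 0, 0.5.
f(-0.5) = -1.5, f(0) = -1, f(0.5) = -0.5.
Sum = Δs · [f(-0.5) + f(0) + f(0.5)].
Sum = -1.5.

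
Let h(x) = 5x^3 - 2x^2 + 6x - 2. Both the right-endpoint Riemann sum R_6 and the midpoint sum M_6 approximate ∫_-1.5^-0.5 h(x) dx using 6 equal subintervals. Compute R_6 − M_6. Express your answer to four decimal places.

2.0694

R_6 ≈ -14.307870.
M_6 ≈ -16.377315.
R_6 − M_6 ≈ 2.0694.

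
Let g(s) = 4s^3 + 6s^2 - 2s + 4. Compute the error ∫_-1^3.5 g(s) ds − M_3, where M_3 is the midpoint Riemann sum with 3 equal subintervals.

17.71875

Exact integral: ∫_-1^3.5 g(s) ds = 243.5625.
M_3 = 225.84375.
Error = 243.5625 − 225.84375 = 17.71875.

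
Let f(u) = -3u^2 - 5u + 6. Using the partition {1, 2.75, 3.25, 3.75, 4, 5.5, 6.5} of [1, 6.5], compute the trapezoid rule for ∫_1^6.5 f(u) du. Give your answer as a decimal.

-348.75

Subinterval widths: 1.75, 0.5, 0.5, 0.25, 1.5, 1.
f(1) = -2, f(2.75) = -30.4375, f(3.25) = -41.9375, f(3.75) = -54.9375, f(4) = -62, f(5.5) = -112.25, f(6.5) = -153.25.
On each subinterval the trapezoid contributes (Δu_i/2)·[f(u_{i-1}) + f(u_i)].
Sum = -348.75.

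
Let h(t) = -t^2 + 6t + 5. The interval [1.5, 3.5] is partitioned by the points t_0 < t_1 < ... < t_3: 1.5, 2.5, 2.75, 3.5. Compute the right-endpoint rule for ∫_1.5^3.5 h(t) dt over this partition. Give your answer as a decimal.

27.546875

Subinterval widths: 1, 0.25, 0.75.
Right endpoints: 2.5, 2.75, 3.5.
h(2.5) = 13.75, h(2.75) = 13.9375, h(3.5) = 13.75.
Sum = Σ Δt_i · h(t_i).
Sum = 27.546875.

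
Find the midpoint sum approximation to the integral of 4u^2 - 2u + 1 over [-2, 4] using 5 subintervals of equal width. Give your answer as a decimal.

87.12

Δu = (4 − (-2))/5 = 1.2.
Midpoints: -1.4, -0.2, 1, 2.2, 3.4.
f(-1.4) = 11.64, f(-0.2) = 1.56, f(1) = 3, f(2.2) = 15.96, f(3.4) = 40.44.
Sum = Δu · [f(-1.4) + f(-0.2) + f(1) + f(2.2) + f(3.4)].
Sum = 87.12.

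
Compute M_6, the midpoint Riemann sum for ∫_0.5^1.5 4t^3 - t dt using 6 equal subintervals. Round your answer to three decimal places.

Δt = (1.5 − 0.5)/6 = 1/6.
Midpoints: 7/12, 0.75, 11/12, 13/12, 1.25, 17/12.
f(7/12) = 91/432, f(0.75) = 0.9375, f(11/12) = 935/432, f(13/12) = 1729/432, f(1.25) = 6.5625, f(17/12) = 4301/432.
Sum = Δt · [f(7/12) + f(0.75) + f(11/12) + ...].
Sum ≈ 3.972.

3.972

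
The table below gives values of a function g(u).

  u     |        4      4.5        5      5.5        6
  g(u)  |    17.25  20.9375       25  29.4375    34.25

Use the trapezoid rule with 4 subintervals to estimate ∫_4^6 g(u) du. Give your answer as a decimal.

Δu = 0.5.
T_4 = (0.5/2)·[17.25 + 2·20.9375 + 2·25 + 2·29.4375 + 34.25] = 50.5625.

50.5625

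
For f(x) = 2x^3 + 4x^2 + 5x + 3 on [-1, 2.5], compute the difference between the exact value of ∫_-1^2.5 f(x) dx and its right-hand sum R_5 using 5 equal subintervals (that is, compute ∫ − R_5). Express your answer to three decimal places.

-27.542

Exact integral: ∫_-1^2.5 f(x) dx ≈ 64.82292.
R_5 = 92.365.
Error ≈ 64.82292 − 92.365 ≈ -27.542.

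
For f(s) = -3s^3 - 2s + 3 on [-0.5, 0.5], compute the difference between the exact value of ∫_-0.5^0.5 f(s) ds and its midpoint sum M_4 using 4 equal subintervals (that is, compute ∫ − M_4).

0

Exact integral: ∫_-0.5^0.5 f(s) ds = 3.
M_4 = 3.
Error = 3 − 3 = 0.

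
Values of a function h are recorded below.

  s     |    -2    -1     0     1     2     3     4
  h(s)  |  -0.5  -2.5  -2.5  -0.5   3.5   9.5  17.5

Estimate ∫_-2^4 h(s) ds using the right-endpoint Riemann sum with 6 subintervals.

Δs = 1.
Sum = 1·[(-2.5) + (-2.5) + (-0.5) + 3.5 + 9.5 + 17.5] = 25.

25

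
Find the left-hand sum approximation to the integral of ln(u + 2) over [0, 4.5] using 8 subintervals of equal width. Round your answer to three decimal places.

5.940

Δu = (4.5 − 0)/8 = 0.5625.
Left endpoints: 0, 0.5625, 1.125, 1.6875, 2.25, 2.8125, 3.375, 3.9375.
f(0) ≈ 0.693, f(0.5625) ≈ 0.941, f(1.125) ≈ 1.139, f(1.6875) ≈ 1.305, f(2.25) ≈ 1.447, f(2.8125) ≈ 1.571, f(3.375) ≈ 1.682, f(3.9375) ≈ 1.781.
Sum = Δu · [f(0) + f(0.5625) + f(1.125) + ...].
Sum ≈ 5.940.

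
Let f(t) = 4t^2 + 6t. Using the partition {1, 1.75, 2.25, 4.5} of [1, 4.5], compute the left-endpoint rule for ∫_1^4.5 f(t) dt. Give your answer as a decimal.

94.8125

Subinterval widths: 0.75, 0.5, 2.25.
Left endpoints: 1, 1.75, 2.25.
f(1) = 10, f(1.75) = 22.75, f(2.25) = 33.75.
Sum = Σ Δt_i · f(t_i).
Sum = 94.8125.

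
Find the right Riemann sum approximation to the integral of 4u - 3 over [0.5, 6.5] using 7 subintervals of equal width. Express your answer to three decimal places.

76.286

Δu = (6.5 − 0.5)/7 = 6/7.
Right endpoints: 19/14, 31/14, 43/14, 55/14, 67/14, 79/14, 6.5.
f(19/14) = 17/7, f(31/14) = 41/7, f(43/14) = 65/7, f(55/14) = 89/7, f(67/14) = 113/7, f(79/14) = 137/7, f(6.5) = 23.
Sum = Δu · [f(19/14) + f(31/14) + f(43/14) + ...].
Sum ≈ 76.286.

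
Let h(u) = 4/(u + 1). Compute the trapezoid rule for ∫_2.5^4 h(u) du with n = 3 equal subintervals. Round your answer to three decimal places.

Δu = (4 − 2.5)/3 = 0.5.
h(2.5) = 8/7, h(3) = 1, h(3.5) = 8/9, h(4) = 0.8.
T_3 = (Δu/2)·[h(u_0) + 2h(u_1) + 2h(u_2) + h(u_3)].
Sum ≈ 1.430.

1.430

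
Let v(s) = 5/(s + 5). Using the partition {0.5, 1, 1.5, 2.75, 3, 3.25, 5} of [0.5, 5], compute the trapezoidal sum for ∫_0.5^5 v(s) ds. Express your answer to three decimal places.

Subinterval widths: 0.5, 0.5, 1.25, 0.25, 0.25, 1.75.
v(0.5) = 10/11, v(1) = 5/6, v(1.5) = 10/13, v(2.75) = 20/31, v(3) = 0.625, v(3.25) = 20/33, v(5) = 0.5.
On each subinterval the trapezoid contributes (Δs_i/2)·[v(s_{i-1}) + v(s_i)].
Sum ≈ 3.001.

3.001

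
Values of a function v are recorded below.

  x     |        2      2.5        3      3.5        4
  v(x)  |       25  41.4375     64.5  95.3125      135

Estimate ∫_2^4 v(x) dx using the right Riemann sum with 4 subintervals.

Δx = 0.5.
Sum = 0.5·[41.4375 + 64.5 + 95.3125 + 135] = 168.125.

168.125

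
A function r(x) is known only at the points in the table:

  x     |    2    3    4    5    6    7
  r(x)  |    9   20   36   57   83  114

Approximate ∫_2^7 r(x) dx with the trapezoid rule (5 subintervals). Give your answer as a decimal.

257.5

Δx = 1.
T_5 = (1/2)·[9 + 2·20 + 2·36 + 2·57 + 2·83 + 114] = 257.5.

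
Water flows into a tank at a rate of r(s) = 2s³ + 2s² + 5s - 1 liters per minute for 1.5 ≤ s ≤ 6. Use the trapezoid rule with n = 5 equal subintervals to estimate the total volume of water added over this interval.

Δs = (6 − 1.5)/5 = 0.9.
r(1.5) = 17.75, r(2.4) = 50.168, r(3.3) = 109.154, r(4.2) = 203.456, r(5.1) = 341.822, r(6) = 533.
T_5 = (Δs/2)·[r(s_0) + 2r(s_1) + ... + 2r(s_{4}) + r(s_5)].
Sum = 881.9775.

881.9775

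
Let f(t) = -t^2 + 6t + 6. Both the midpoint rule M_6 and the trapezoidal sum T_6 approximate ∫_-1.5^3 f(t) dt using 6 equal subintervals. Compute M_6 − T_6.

M_6 = 37.3359375.
T_6 = 36.703125.
M_6 − T_6 = 0.6328125.

0.6328125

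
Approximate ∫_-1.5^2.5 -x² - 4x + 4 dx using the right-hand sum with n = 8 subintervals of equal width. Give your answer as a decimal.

-3.5

Δx = (2.5 − (-1.5))/8 = 0.5.
Right endpoints: -1, -0.5, 0, 0.5, 1, 1.5, 2, 2.5.
f(-1) = 7, f(-0.5) = 5.75, f(0) = 4, f(0.5) = 1.75, f(1) = -1, f(1.5) = -4.25, f(2) = -8, f(2.5) = -12.25.
Sum = Δx · [f(-1) + f(-0.5) + f(0) + ...].
Sum = -3.5.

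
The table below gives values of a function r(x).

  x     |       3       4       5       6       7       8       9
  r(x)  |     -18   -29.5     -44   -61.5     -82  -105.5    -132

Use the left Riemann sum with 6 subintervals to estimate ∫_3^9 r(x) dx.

-340.5

Δx = 1.
Sum = 1·[(-18) + (-29.5) + (-44) + (-61.5) + (-82) + (-105.5)] = -340.5.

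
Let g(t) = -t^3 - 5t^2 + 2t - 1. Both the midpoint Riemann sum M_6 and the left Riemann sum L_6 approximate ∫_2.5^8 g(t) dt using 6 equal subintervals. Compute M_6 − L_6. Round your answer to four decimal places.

M_6 ≈ -1781.284650.
L_6 ≈ -1450.451534.
M_6 − L_6 ≈ -330.8331.

-330.8331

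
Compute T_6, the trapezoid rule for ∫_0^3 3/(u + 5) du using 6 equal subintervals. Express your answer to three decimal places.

1.412

Δu = (3 − 0)/6 = 0.5.
f(0) = 0.6, f(0.5) = 6/11, f(1) = 0.5, f(1.5) = 6/13, f(2) = 3/7, f(2.5) = 0.4, f(3) = 0.375.
T_6 = (Δu/2)·[f(u_0) + 2f(u_1) + ... + 2f(u_{5}) + f(u_6)].
Sum ≈ 1.412.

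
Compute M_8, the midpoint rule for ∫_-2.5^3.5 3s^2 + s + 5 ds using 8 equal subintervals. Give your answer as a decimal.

90.65625

Δs = (3.5 − (-2.5))/8 = 0.75.
Midpoints: -2.125, -1.375, -0.625, 0.125, 0.875, 1.625, 2.375, 3.125.
f(-2.125) = 16.421875, f(-1.375) = 9.296875, f(-0.625) = 5.546875, f(0.125) = 5.171875, f(0.875) = 8.171875, f(1.625) = 14.546875, f(2.375) = 24.296875, f(3.125) = 37.421875.
Sum = Δs · [f(-2.125) + f(-1.375) + f(-0.625) + ...].
Sum = 90.65625.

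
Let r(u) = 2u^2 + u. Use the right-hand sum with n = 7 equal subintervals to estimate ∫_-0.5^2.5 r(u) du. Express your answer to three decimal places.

16.898

Δu = (2.5 − (-0.5))/7 = 3/7.
Right endpoints: -1/14, 5/14, 11/14, 17/14, 23/14, 29/14, 2.5.
r(-1/14) = -3/49, r(5/14) = 30/49, r(11/14) = 99/49, r(17/14) = 204/49, r(23/14) = 345/49, r(29/14) = 522/49, r(2.5) = 15.
Sum = Δu · [r(-1/14) + r(5/14) + r(11/14) + ...].
Sum ≈ 16.898.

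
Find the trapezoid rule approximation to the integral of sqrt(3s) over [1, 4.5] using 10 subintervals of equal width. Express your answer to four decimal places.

9.8633

Δs = (4.5 − 1)/10 = 0.35.
f(1) ≈ 1.7321, f(1.35) ≈ 2.0125, f(1.7) ≈ 2.2583, f(2.05) ≈ 2.4799, f(2.4) ≈ 2.6833, f(2.75) ≈ 2.8723, f(3.1) ≈ 3.0496, f(3.45) ≈ 3.2171, f(3.8) ≈ 3.3764, f(4.15) ≈ 3.5285, f(4.5) ≈ 3.6742.
T_10 = (Δs/2)·[f(s_0) + 2f(s_1) + ... + 2f(s_{9}) + f(s_10)].
Sum ≈ 9.8633.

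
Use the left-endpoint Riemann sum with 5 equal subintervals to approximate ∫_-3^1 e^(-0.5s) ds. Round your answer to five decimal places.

9.40344

Δs = (1 − (-3))/5 = 0.8.
Left endpoints: -3, -2.2, -1.4, -0.6, 0.2.
f(-3) ≈ 4.48169, f(-2.2) ≈ 3.00417, f(-1.4) ≈ 2.01375, f(-0.6) ≈ 1.34986, f(0.2) ≈ 0.90484.
Sum = Δs · [f(-3) + f(-2.2) + f(-1.4) + f(-0.6) + f(0.2)].
Sum ≈ 9.40344.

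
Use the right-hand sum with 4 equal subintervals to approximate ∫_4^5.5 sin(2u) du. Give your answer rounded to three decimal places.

Δu = (5.5 − 4)/4 = 0.375.
Right endpoints: 4.375, 4.75, 5.125, 5.5.
f(4.375) ≈ 0.625, f(4.75) ≈ -0.075, f(5.125) ≈ -0.735, f(5.5) ≈ -1.000.
Sum = Δu · [f(4.375) + f(4.75) + f(5.125) + f(5.5)].
Sum ≈ -0.444.

-0.444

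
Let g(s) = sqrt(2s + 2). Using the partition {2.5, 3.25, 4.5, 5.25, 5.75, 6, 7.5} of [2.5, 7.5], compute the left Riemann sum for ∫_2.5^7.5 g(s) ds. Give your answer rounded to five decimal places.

Subinterval widths: 0.75, 1.25, 0.75, 0.5, 0.25, 1.5.
Left endpoints: 2.5, 3.25, 4.5, 5.25, 5.75, 6.
g(2.5) ≈ 2.64575, g(3.25) ≈ 2.91548, g(4.5) ≈ 3.31662, g(5.25) ≈ 3.53553, g(5.75) ≈ 3.67423, g(6) ≈ 3.74166.
Sum = Σ Δs_i · g(s_i).
Sum ≈ 16.41494.

16.41494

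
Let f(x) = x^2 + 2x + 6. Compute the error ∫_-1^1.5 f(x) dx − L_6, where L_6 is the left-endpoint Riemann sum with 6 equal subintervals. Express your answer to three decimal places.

Exact integral: ∫_-1^1.5 f(x) dx ≈ 17.70833.
L_6 ≈ 16.47859.
Error ≈ 17.70833 − 16.47859 ≈ 1.230.

1.230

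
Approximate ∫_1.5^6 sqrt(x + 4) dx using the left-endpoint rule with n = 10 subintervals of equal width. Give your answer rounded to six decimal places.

Δx = (6 − 1.5)/10 = 0.45.
Left endpoints: 1.5, 1.95, 2.4, 2.85, 3.3, 3.75, 4.2, 4.65, 5.1, 5.55.
f(1.5) ≈ 2.345208, f(1.95) ≈ 2.439262, f(2.4) ≈ 2.529822, f(2.85) ≈ 2.617250, f(3.3) ≈ 2.701851, f(3.75) ≈ 2.783882, f(4.2) ≈ 2.863564, f(4.65) ≈ 2.941088, f(5.1) ≈ 3.016621, f(5.55) ≈ 3.090307.
Sum = Δx · [f(1.5) + f(1.95) + f(2.4) + ...].
Sum ≈ 12.297985.

12.297985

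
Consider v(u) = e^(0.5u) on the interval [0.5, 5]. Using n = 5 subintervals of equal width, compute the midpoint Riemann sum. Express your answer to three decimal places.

Δu = (5 − 0.5)/5 = 0.9.
Midpoints: 0.95, 1.85, 2.75, 3.65, 4.55.
v(0.95) ≈ 1.608, v(1.85) ≈ 2.522, v(2.75) ≈ 3.955, v(3.65) ≈ 6.203, v(4.55) ≈ 9.728.
Sum = Δu · [v(0.95) + v(1.85) + v(2.75) + v(3.65) + v(4.55)].
Sum ≈ 21.614.

21.614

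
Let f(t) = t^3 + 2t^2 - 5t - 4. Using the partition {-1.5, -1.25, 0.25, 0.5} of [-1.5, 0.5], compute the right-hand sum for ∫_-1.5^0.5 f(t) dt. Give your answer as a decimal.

Subinterval widths: 0.25, 1.5, 0.25.
Right endpoints: -1.25, 0.25, 0.5.
f(-1.25) = 3.421875, f(0.25) = -5.109375, f(0.5) = -5.875.
Sum = Σ Δt_i · f(t_i).
Sum = -8.27734375.

-8.27734375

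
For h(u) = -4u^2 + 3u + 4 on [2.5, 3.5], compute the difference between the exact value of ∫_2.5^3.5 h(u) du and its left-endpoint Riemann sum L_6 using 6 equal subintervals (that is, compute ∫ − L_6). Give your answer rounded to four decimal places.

-1.7315

Exact integral: ∫_2.5^3.5 h(u) du ≈ -23.333333.
L_6 ≈ -21.601852.
Error ≈ -23.333333 − (-21.601852) ≈ -1.7315.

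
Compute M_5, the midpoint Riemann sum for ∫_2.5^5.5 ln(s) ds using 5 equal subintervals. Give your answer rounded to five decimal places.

4.08864

Δs = (5.5 − 2.5)/5 = 0.6.
Midpoints: 2.8, 3.4, 4, 4.6, 5.2.
f(2.8) ≈ 1.02962, f(3.4) ≈ 1.22378, f(4) ≈ 1.38629, f(4.6) ≈ 1.52606, f(5.2) ≈ 1.64866.
Sum = Δs · [f(2.8) + f(3.4) + f(4) + f(4.6) + f(5.2)].
Sum ≈ 4.08864.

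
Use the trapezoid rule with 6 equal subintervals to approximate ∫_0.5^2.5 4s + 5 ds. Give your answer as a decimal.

Δs = (2.5 − 0.5)/6 = 1/3.
f(0.5) = 7, f(5/6) = 25/3, f(7/6) = 29/3, f(1.5) = 11, f(11/6) = 37/3, f(13/6) = 41/3, f(2.5) = 15.
T_6 = (Δs/2)·[f(s_0) + 2f(s_1) + ... + 2f(s_{5}) + f(s_6)].
Sum = 22.

22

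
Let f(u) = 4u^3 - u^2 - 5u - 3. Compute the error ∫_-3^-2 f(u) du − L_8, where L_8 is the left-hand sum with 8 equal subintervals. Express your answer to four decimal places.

4.8307

Exact integral: ∫_-3^-2 f(u) du ≈ -61.833333.
L_8 = -66.6640625.
Error ≈ -61.833333 − (-66.6640625) ≈ 4.8307.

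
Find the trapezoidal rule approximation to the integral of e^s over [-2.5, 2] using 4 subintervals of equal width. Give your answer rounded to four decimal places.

8.0618

Δs = (2 − (-2.5))/4 = 1.125.
f(-2.5) ≈ 0.0821, f(-1.375) ≈ 0.2528, f(-0.25) ≈ 0.7788, f(0.875) ≈ 2.3989, f(2) ≈ 7.3891.
T_4 = (Δs/2)·[f(s_0) + 2f(s_1) + 2f(s_2) + 2f(s_3) + f(s_4)].
Sum ≈ 8.0618.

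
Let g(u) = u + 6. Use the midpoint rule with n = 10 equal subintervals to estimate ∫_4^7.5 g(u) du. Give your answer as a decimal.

41.125

Δu = (7.5 − 4)/10 = 0.35.
Midpoints: 4.175, 4.525, 4.875, 5.225, 5.575, 5.925, 6.275, 6.625, 6.975, 7.325.
g(4.175) = 10.175, g(4.525) = 10.525, g(4.875) = 10.875, g(5.225) = 11.225, g(5.575) = 11.575, g(5.925) = 11.925, g(6.275) = 12.275, g(6.625) = 12.625, g(6.975) = 12.975, g(7.325) = 13.325.
Sum = Δu · [g(4.175) + g(4.525) + g(4.875) + ...].
Sum = 41.125.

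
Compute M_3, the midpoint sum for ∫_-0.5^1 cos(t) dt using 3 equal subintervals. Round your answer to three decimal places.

Δt = (1 − (-0.5))/3 = 0.5.
Midpoints: -0.25, 0.25, 0.75.
f(-0.25) ≈ 0.969, f(0.25) ≈ 0.969, f(0.75) ≈ 0.732.
Sum = Δt · [f(-0.25) + f(0.25) + f(0.75)].
Sum ≈ 1.335.

1.335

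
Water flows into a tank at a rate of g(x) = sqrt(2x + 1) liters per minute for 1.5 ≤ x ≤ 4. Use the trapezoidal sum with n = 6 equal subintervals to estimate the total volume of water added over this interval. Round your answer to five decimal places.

6.33093

Δx = (4 − 1.5)/6 = 5/12.
g(1.5) ≈ 2.00000, g(23/12) ≈ 2.19848, g(7/3) ≈ 2.38048, g(2.75) ≈ 2.54951, g(19/6) ≈ 2.70801, g(43/12) ≈ 2.85774, g(4) ≈ 3.00000.
T_6 = (Δx/2)·[g(x_0) + 2g(x_1) + ... + 2g(x_{5}) + g(x_6)].
Sum ≈ 6.33093.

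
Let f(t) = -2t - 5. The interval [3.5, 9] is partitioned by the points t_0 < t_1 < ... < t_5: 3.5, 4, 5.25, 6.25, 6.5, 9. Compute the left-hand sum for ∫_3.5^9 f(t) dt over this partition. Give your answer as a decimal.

-87.125

Subinterval widths: 0.5, 1.25, 1, 0.25, 2.5.
Left endpoints: 3.5, 4, 5.25, 6.25, 6.5.
f(3.5) = -12, f(4) = -13, f(5.25) = -15.5, f(6.25) = -17.5, f(6.5) = -18.
Sum = Σ Δt_i · f(t_i).
Sum = -87.125.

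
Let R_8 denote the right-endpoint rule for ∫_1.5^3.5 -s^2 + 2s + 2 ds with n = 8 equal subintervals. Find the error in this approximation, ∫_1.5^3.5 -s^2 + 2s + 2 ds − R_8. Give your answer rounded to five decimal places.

Exact integral: ∫_1.5^3.5 f(s) ds ≈ 0.8333333.
R_8 = 0.0625.
Error ≈ 0.8333333 − 0.0625 ≈ 0.77083.

0.77083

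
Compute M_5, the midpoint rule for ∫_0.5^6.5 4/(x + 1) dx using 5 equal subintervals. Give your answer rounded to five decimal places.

6.34468

Δx = (6.5 − 0.5)/5 = 1.2.
Midpoints: 1.1, 2.3, 3.5, 4.7, 5.9.
f(1.1) = 40/21, f(2.3) = 40/33, f(3.5) = 8/9, f(4.7) = 40/57, f(5.9) = 40/69.
Sum = Δx · [f(1.1) + f(2.3) + f(3.5) + f(4.7) + f(5.9)].
Sum ≈ 6.34468.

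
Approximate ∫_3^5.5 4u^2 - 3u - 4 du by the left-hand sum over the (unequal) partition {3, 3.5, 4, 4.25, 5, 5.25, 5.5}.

125.25

Subinterval widths: 0.5, 0.5, 0.25, 0.75, 0.25, 0.25.
Left endpoints: 3, 3.5, 4, 4.25, 5, 5.25.
f(3) = 23, f(3.5) = 34.5, f(4) = 48, f(4.25) = 55.5, f(5) = 81, f(5.25) = 90.5.
Sum = Σ Δu_i · f(u_i).
Sum = 125.25.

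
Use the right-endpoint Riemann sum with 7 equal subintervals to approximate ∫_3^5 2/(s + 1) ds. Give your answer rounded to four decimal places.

0.7876

Δs = (5 − 3)/7 = 2/7.
Right endpoints: 23/7, 25/7, 27/7, 29/7, 31/7, 33/7, 5.
f(23/7) = 7/15, f(25/7) = 0.4375, f(27/7) = 7/17, f(29/7) = 7/18, f(31/7) = 7/19, f(33/7) = 0.35, f(5) = 1/3.
Sum = Δs · [f(23/7) + f(25/7) + f(27/7) + ...].
Sum ≈ 0.7876.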